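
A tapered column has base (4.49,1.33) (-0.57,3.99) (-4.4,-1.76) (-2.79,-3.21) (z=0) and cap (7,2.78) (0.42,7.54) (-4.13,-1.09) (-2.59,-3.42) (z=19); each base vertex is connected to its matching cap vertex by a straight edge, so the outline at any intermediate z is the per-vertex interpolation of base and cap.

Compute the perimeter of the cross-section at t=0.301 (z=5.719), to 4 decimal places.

Cross-section at t=0.301: each vertex is (1-t)·p0[i] + t·p1[i].
  v1: (1-0.301)·(4.49,1.33) + 0.301·(7,2.78) = (5.2455,1.7665)
  v2: (1-0.301)·(-0.57,3.99) + 0.301·(0.42,7.54) = (-0.2720,5.0586)
  v3: (1-0.301)·(-4.4,-1.76) + 0.301·(-4.13,-1.09) = (-4.3187,-1.5583)
  v4: (1-0.301)·(-2.79,-3.21) + 0.301·(-2.59,-3.42) = (-2.7298,-3.2732)
Perimeter = Σ |v_{i+1} − v_i|:
  edge 1→2: √(-5.5175² + 3.2921²) = 6.4250 (running 6.4250)
  edge 2→3: √(-4.0467² + -6.6169²) = 7.7562 (running 14.1813)
  edge 3→4: √(1.5889² + -1.7149²) = 2.3378 (running 16.5191)
  edge 4→1: √(7.9753² + 5.0397²) = 9.4342 (running 25.9533)
Perimeter = 25.9533

Perimeter at t=0.301: 25.9533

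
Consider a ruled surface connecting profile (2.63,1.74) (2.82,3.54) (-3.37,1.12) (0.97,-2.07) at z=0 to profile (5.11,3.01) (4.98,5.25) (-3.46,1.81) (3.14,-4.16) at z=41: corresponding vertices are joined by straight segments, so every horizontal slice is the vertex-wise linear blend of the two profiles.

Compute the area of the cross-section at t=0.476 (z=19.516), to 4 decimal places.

Cross-section at t=0.476: each vertex is (1-t)·p0[i] + t·p1[i].
  v1: (1-0.476)·(2.63,1.74) + 0.476·(5.11,3.01) = (3.8105,2.3445)
  v2: (1-0.476)·(2.82,3.54) + 0.476·(4.98,5.25) = (3.8482,4.3540)
  v3: (1-0.476)·(-3.37,1.12) + 0.476·(-3.46,1.81) = (-3.4128,1.4484)
  v4: (1-0.476)·(0.97,-2.07) + 0.476·(3.14,-4.16) = (2.0029,-3.0648)
Shoelace sum Σ(x_i·y_{i+1} − x_{i+1}·y_i):
  i=1: 3.8105·4.3540 − 3.8482·2.3445 = +7.5686 (running +7.5686)
  i=2: 3.8482·1.4484 − -3.4128·4.3540 = +20.4332 (running +28.0018)
  i=3: -3.4128·-3.0648 − 2.0029·1.4484 = +7.5587 (running +35.5605)
  i=4: 2.0029·2.3445 − 3.8105·-3.0648 = +16.3744 (running +51.9349)
Area = |Σ|/2 = |51.9349|/2 = 25.9674

Area at t=0.476: 25.9674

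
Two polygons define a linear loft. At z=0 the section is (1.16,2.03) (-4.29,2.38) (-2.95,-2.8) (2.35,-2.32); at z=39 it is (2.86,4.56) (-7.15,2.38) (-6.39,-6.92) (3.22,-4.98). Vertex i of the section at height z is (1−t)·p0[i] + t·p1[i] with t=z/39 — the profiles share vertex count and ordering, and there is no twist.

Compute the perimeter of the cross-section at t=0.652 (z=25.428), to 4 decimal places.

Perimeter at t=0.652: 32.4442

Cross-section at t=0.652: each vertex is (1-t)·p0[i] + t·p1[i].
  v1: (1-0.652)·(1.16,2.03) + 0.652·(2.86,4.56) = (2.2684,3.6796)
  v2: (1-0.652)·(-4.29,2.38) + 0.652·(-7.15,2.38) = (-6.1547,2.3800)
  v3: (1-0.652)·(-2.95,-2.8) + 0.652·(-6.39,-6.92) = (-5.1929,-5.4862)
  v4: (1-0.652)·(2.35,-2.32) + 0.652·(3.22,-4.98) = (2.9172,-4.0543)
Perimeter = Σ |v_{i+1} − v_i|:
  edge 1→2: √(-8.4231² + -1.2996²) = 8.5228 (running 8.5228)
  edge 2→3: √(0.9618² + -7.8662²) = 7.9248 (running 16.4476)
  edge 3→4: √(8.1101² + 1.4319²) = 8.2356 (running 24.6832)
  edge 4→1: √(-0.6488² + 7.7339²) = 7.7610 (running 32.4442)
Perimeter = 32.4442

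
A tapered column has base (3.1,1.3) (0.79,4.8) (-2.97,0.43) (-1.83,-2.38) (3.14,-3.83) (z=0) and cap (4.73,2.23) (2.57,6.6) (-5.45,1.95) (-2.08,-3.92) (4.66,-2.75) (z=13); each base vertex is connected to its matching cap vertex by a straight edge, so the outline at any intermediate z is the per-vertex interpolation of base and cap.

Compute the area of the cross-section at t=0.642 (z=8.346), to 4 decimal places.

Area at t=0.642: 55.0024

Cross-section at t=0.642: each vertex is (1-t)·p0[i] + t·p1[i].
  v1: (1-0.642)·(3.1,1.3) + 0.642·(4.73,2.23) = (4.1465,1.8971)
  v2: (1-0.642)·(0.79,4.8) + 0.642·(2.57,6.6) = (1.9328,5.9556)
  v3: (1-0.642)·(-2.97,0.43) + 0.642·(-5.45,1.95) = (-4.5622,1.4058)
  v4: (1-0.642)·(-1.83,-2.38) + 0.642·(-2.08,-3.92) = (-1.9905,-3.3687)
  v5: (1-0.642)·(3.14,-3.83) + 0.642·(4.66,-2.75) = (4.1158,-3.1366)
Shoelace sum Σ(x_i·y_{i+1} − x_{i+1}·y_i):
  i=1: 4.1465·5.9556 − 1.9328·1.8971 = +21.0281 (running +21.0281)
  i=2: 1.9328·1.4058 − -4.5622·5.9556 = +29.8876 (running +50.9156)
  i=3: -4.5622·-3.3687 − -1.9905·1.4058 = +18.1668 (running +69.0824)
  i=4: -1.9905·-3.1366 − 4.1158·-3.3687 = +20.1084 (running +89.1909)
  i=5: 4.1158·1.8971 − 4.1465·-3.1366 = +20.8139 (running +110.0048)
Area = |Σ|/2 = |110.0048|/2 = 55.0024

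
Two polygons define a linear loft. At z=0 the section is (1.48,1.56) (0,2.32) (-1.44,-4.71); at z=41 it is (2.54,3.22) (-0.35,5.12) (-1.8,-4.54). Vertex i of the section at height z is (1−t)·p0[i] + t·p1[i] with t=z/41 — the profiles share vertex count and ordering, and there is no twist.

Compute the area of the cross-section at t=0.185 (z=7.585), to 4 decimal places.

Area at t=0.185: 7.2425

Cross-section at t=0.185: each vertex is (1-t)·p0[i] + t·p1[i].
  v1: (1-0.185)·(1.48,1.56) + 0.185·(2.54,3.22) = (1.6761,1.8671)
  v2: (1-0.185)·(0,2.32) + 0.185·(-0.35,5.12) = (-0.0648,2.8380)
  v3: (1-0.185)·(-1.44,-4.71) + 0.185·(-1.8,-4.54) = (-1.5066,-4.6785)
Shoelace sum Σ(x_i·y_{i+1} − x_{i+1}·y_i):
  i=1: 1.6761·2.8380 − -0.0648·1.8671 = +4.8777 (running +4.8777)
  i=2: -0.0648·-4.6785 − -1.5066·2.8380 = +4.5787 (running +9.4563)
  i=3: -1.5066·1.8671 − 1.6761·-4.6785 = +5.0287 (running +14.4851)
Area = |Σ|/2 = |14.4851|/2 = 7.2425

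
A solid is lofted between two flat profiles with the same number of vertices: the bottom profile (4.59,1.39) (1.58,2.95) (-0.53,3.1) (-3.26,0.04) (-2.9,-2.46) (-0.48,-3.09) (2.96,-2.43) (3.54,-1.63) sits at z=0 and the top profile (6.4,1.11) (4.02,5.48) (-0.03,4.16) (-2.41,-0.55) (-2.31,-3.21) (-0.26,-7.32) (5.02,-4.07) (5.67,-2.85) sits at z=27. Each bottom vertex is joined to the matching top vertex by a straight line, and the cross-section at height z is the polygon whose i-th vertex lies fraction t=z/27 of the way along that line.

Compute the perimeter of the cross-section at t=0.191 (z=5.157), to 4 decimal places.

Cross-section at t=0.191: each vertex is (1-t)·p0[i] + t·p1[i].
  v1: (1-0.191)·(4.59,1.39) + 0.191·(6.4,1.11) = (4.9357,1.3365)
  v2: (1-0.191)·(1.58,2.95) + 0.191·(4.02,5.48) = (2.0460,3.4332)
  v3: (1-0.191)·(-0.53,3.1) + 0.191·(-0.03,4.16) = (-0.4345,3.3025)
  v4: (1-0.191)·(-3.26,0.04) + 0.191·(-2.41,-0.55) = (-3.0976,-0.0727)
  v5: (1-0.191)·(-2.9,-2.46) + 0.191·(-2.31,-3.21) = (-2.7873,-2.6033)
  v6: (1-0.191)·(-0.48,-3.09) + 0.191·(-0.26,-7.32) = (-0.4380,-3.8979)
  v7: (1-0.191)·(2.96,-2.43) + 0.191·(5.02,-4.07) = (3.3535,-2.7432)
  v8: (1-0.191)·(3.54,-1.63) + 0.191·(5.67,-2.85) = (3.9468,-1.8630)
Perimeter = Σ |v_{i+1} − v_i|:
  edge 1→2: √(-2.8897² + 2.0967²) = 3.5702 (running 3.5702)
  edge 2→3: √(-2.4805² + -0.1308²) = 2.4840 (running 6.0542)
  edge 3→4: √(-2.6631² + -3.3752²) = 4.2993 (running 10.3535)
  edge 4→5: √(0.3103² + -2.5306²) = 2.5495 (running 12.9030)
  edge 5→6: √(2.3493² + -1.2947²) = 2.6825 (running 15.5855)
  edge 6→7: √(3.7914² + 1.1547²) = 3.9634 (running 19.5488)
  edge 7→8: √(0.5934² + 0.8802²) = 1.0615 (running 20.6104)
  edge 8→1: √(0.9889² + 3.1995²) = 3.3489 (running 23.9593)
Perimeter = 23.9593

Perimeter at t=0.191: 23.9593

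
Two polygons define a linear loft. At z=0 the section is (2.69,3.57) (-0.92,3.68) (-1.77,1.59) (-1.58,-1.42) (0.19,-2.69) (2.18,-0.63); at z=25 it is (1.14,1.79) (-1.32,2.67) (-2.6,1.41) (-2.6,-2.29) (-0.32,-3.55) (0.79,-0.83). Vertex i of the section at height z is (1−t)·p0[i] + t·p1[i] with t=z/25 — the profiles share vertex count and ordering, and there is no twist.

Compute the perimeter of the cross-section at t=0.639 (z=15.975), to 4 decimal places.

Perimeter at t=0.639: 16.8388

Cross-section at t=0.639: each vertex is (1-t)·p0[i] + t·p1[i].
  v1: (1-0.639)·(2.69,3.57) + 0.639·(1.14,1.79) = (1.6995,2.4326)
  v2: (1-0.639)·(-0.92,3.68) + 0.639·(-1.32,2.67) = (-1.1756,3.0346)
  v3: (1-0.639)·(-1.77,1.59) + 0.639·(-2.6,1.41) = (-2.3004,1.4750)
  v4: (1-0.639)·(-1.58,-1.42) + 0.639·(-2.6,-2.29) = (-2.2318,-1.9759)
  v5: (1-0.639)·(0.19,-2.69) + 0.639·(-0.32,-3.55) = (-0.1359,-3.2395)
  v6: (1-0.639)·(2.18,-0.63) + 0.639·(0.79,-0.83) = (1.2918,-0.7578)
Perimeter = Σ |v_{i+1} − v_i|:
  edge 1→2: √(-2.8751² + 0.6020²) = 2.9375 (running 2.9375)
  edge 2→3: √(-1.1248² + -1.5596²) = 1.9229 (running 4.8604)
  edge 3→4: √(0.0686² + -3.4509²) = 3.4516 (running 8.3120)
  edge 4→5: √(2.0959² + -1.2636²) = 2.4473 (running 10.7593)
  edge 5→6: √(1.4277² + 2.4817²) = 2.8631 (running 13.6224)
  edge 6→1: √(0.4078² + 3.1904²) = 3.2163 (running 16.8388)
Perimeter = 16.8388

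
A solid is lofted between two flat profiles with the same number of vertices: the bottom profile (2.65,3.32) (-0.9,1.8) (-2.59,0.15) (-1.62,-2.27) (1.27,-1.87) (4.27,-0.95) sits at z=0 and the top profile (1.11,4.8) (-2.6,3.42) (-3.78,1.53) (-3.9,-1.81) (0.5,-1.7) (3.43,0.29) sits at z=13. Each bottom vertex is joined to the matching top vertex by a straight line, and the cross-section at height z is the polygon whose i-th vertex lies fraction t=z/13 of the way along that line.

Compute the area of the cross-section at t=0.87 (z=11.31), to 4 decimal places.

Area at t=0.87: 32.4362

Cross-section at t=0.87: each vertex is (1-t)·p0[i] + t·p1[i].
  v1: (1-0.87)·(2.65,3.32) + 0.87·(1.11,4.8) = (1.3102,4.6076)
  v2: (1-0.87)·(-0.9,1.8) + 0.87·(-2.6,3.42) = (-2.3790,3.2094)
  v3: (1-0.87)·(-2.59,0.15) + 0.87·(-3.78,1.53) = (-3.6253,1.3506)
  v4: (1-0.87)·(-1.62,-2.27) + 0.87·(-3.9,-1.81) = (-3.6036,-1.8698)
  v5: (1-0.87)·(1.27,-1.87) + 0.87·(0.5,-1.7) = (0.6001,-1.7221)
  v6: (1-0.87)·(4.27,-0.95) + 0.87·(3.43,0.29) = (3.5392,0.1288)
Shoelace sum Σ(x_i·y_{i+1} − x_{i+1}·y_i):
  i=1: 1.3102·3.2094 − -2.3790·4.6076 = +15.1664 (running +15.1664)
  i=2: -2.3790·1.3506 − -3.6253·3.2094 = +8.4220 (running +23.5884)
  i=3: -3.6253·-1.8698 − -3.6036·1.3506 = +11.6456 (running +35.2340)
  i=4: -3.6036·-1.7221 − 0.6001·-1.8698 = +7.3278 (running +42.5618)
  i=5: 0.6001·0.1288 − 3.5392·-1.7221 = +6.1721 (running +48.7340)
  i=6: 3.5392·4.6076 − 1.3102·0.1288 = +16.1385 (running +64.8724)
Area = |Σ|/2 = |64.8724|/2 = 32.4362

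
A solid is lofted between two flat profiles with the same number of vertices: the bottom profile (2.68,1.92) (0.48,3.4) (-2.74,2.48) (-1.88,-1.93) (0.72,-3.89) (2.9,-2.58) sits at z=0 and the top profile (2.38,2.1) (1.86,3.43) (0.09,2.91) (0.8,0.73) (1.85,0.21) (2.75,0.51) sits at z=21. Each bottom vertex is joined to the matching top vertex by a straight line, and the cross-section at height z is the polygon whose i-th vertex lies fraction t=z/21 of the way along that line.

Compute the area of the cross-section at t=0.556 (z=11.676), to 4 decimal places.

Area at t=0.556: 13.7482

Cross-section at t=0.556: each vertex is (1-t)·p0[i] + t·p1[i].
  v1: (1-0.556)·(2.68,1.92) + 0.556·(2.38,2.1) = (2.5132,2.0201)
  v2: (1-0.556)·(0.48,3.4) + 0.556·(1.86,3.43) = (1.2473,3.4167)
  v3: (1-0.556)·(-2.74,2.48) + 0.556·(0.09,2.91) = (-1.1665,2.7191)
  v4: (1-0.556)·(-1.88,-1.93) + 0.556·(0.8,0.73) = (-0.3899,-0.4510)
  v5: (1-0.556)·(0.72,-3.89) + 0.556·(1.85,0.21) = (1.3483,-1.6104)
  v6: (1-0.556)·(2.9,-2.58) + 0.556·(2.75,0.51) = (2.8166,-0.8620)
Shoelace sum Σ(x_i·y_{i+1} − x_{i+1}·y_i):
  i=1: 2.5132·3.4167 − 1.2473·2.0201 = +6.0672 (running +6.0672)
  i=2: 1.2473·2.7191 − -1.1665·3.4167 = +7.3771 (running +13.4443)
  i=3: -1.1665·-0.4510 − -0.3899·2.7191 = +1.5864 (running +15.0306)
  i=4: -0.3899·-1.6104 − 1.3483·-0.4510 = +1.2361 (running +16.2667)
  i=5: 1.3483·-0.8620 − 2.8166·-1.6104 = +3.3737 (running +19.6404)
  i=6: 2.8166·2.0201 − 2.5132·-0.8620 = +7.8560 (running +27.4964)
Area = |Σ|/2 = |27.4964|/2 = 13.7482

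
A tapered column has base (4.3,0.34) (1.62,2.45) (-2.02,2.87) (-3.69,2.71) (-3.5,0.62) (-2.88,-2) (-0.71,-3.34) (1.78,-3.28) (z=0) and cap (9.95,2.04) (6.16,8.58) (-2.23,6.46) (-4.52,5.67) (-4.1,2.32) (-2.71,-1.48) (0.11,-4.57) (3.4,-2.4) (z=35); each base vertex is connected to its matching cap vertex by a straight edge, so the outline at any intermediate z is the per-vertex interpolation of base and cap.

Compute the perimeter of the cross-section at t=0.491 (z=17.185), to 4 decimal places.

Perimeter at t=0.491: 31.9393

Cross-section at t=0.491: each vertex is (1-t)·p0[i] + t·p1[i].
  v1: (1-0.491)·(4.3,0.34) + 0.491·(9.95,2.04) = (7.0741,1.1747)
  v2: (1-0.491)·(1.62,2.45) + 0.491·(6.16,8.58) = (3.8491,5.4598)
  v3: (1-0.491)·(-2.02,2.87) + 0.491·(-2.23,6.46) = (-2.1231,4.6327)
  v4: (1-0.491)·(-3.69,2.71) + 0.491·(-4.52,5.67) = (-4.0975,4.1634)
  v5: (1-0.491)·(-3.5,0.62) + 0.491·(-4.1,2.32) = (-3.7946,1.4547)
  v6: (1-0.491)·(-2.88,-2) + 0.491·(-2.71,-1.48) = (-2.7965,-1.7447)
  v7: (1-0.491)·(-0.71,-3.34) + 0.491·(0.11,-4.57) = (-0.3074,-3.9439)
  v8: (1-0.491)·(1.78,-3.28) + 0.491·(3.4,-2.4) = (2.5754,-2.8479)
Perimeter = Σ |v_{i+1} − v_i|:
  edge 1→2: √(-3.2250² + 4.2851²) = 5.3631 (running 5.3631)
  edge 2→3: √(-5.9723² + -0.8271²) = 6.0293 (running 11.3924)
  edge 3→4: √(-1.9744² + -0.4693²) = 2.0294 (running 13.4218)
  edge 4→5: √(0.3029² + -2.7087²) = 2.7255 (running 16.1474)
  edge 5→6: √(0.9981² + -3.1994²) = 3.3514 (running 19.4988)
  edge 6→7: √(2.4891² + -2.1993²) = 3.3215 (running 22.8203)
  edge 7→8: √(2.8828² + 1.0960²) = 3.0841 (running 25.9044)
  edge 8→1: √(4.4987² + 4.0226²) = 6.0349 (running 31.9393)
Perimeter = 31.9393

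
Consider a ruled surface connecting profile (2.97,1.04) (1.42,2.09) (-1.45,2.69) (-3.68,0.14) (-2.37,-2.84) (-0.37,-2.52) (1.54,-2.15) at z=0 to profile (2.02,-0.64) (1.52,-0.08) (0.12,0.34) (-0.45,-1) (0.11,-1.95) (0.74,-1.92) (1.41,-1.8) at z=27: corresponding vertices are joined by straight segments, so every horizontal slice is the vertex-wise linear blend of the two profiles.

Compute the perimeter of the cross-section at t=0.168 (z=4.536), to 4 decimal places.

Cross-section at t=0.168: each vertex is (1-t)·p0[i] + t·p1[i].
  v1: (1-0.168)·(2.97,1.04) + 0.168·(2.02,-0.64) = (2.8104,0.7578)
  v2: (1-0.168)·(1.42,2.09) + 0.168·(1.52,-0.08) = (1.4368,1.7254)
  v3: (1-0.168)·(-1.45,2.69) + 0.168·(0.12,0.34) = (-1.1862,2.2952)
  v4: (1-0.168)·(-3.68,0.14) + 0.168·(-0.45,-1) = (-3.1374,-0.0515)
  v5: (1-0.168)·(-2.37,-2.84) + 0.168·(0.11,-1.95) = (-1.9534,-2.6905)
  v6: (1-0.168)·(-0.37,-2.52) + 0.168·(0.74,-1.92) = (-0.1835,-2.4192)
  v7: (1-0.168)·(1.54,-2.15) + 0.168·(1.41,-1.8) = (1.5182,-2.0912)
Perimeter = Σ |v_{i+1} − v_i|:
  edge 1→2: √(-1.3736² + 0.9677²) = 1.6802 (running 1.6802)
  edge 2→3: √(-2.6230² + 0.5698²) = 2.6842 (running 4.3644)
  edge 3→4: √(-1.9511² + -2.3467²) = 3.0519 (running 7.4163)
  edge 4→5: √(1.1840² + -2.6390²) = 2.8924 (running 10.3087)
  edge 5→6: √(1.7698² + 0.2713²) = 1.7905 (running 12.0992)
  edge 6→7: √(1.7017² + 0.3280²) = 1.7330 (running 13.8322)
  edge 7→1: √(1.2922² + 2.8490²) = 3.1283 (running 16.9606)
Perimeter = 16.9606

Perimeter at t=0.168: 16.9606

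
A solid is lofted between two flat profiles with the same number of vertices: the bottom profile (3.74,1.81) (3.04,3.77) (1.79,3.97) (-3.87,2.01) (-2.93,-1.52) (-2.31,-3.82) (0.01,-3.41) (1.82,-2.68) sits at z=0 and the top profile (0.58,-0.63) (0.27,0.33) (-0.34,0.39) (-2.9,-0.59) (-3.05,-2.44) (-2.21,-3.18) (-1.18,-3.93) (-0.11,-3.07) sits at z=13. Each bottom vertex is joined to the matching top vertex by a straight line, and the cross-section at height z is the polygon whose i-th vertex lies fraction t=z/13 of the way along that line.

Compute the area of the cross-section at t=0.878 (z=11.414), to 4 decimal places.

Area at t=0.878: 13.3153

Cross-section at t=0.878: each vertex is (1-t)·p0[i] + t·p1[i].
  v1: (1-0.878)·(3.74,1.81) + 0.878·(0.58,-0.63) = (0.9655,-0.3323)
  v2: (1-0.878)·(3.04,3.77) + 0.878·(0.27,0.33) = (0.6079,0.7497)
  v3: (1-0.878)·(1.79,3.97) + 0.878·(-0.34,0.39) = (-0.0801,0.8268)
  v4: (1-0.878)·(-3.87,2.01) + 0.878·(-2.9,-0.59) = (-3.0183,-0.2728)
  v5: (1-0.878)·(-2.93,-1.52) + 0.878·(-3.05,-2.44) = (-3.0354,-2.3278)
  v6: (1-0.878)·(-2.31,-3.82) + 0.878·(-2.21,-3.18) = (-2.2222,-3.2581)
  v7: (1-0.878)·(0.01,-3.41) + 0.878·(-1.18,-3.93) = (-1.0348,-3.8666)
  v8: (1-0.878)·(1.82,-2.68) + 0.878·(-0.11,-3.07) = (0.1255,-3.0224)
Shoelace sum Σ(x_i·y_{i+1} − x_{i+1}·y_i):
  i=1: 0.9655·0.7497 − 0.6079·-0.3323 = +0.9259 (running +0.9259)
  i=2: 0.6079·0.8268 − -0.0801·0.7497 = +0.5627 (running +1.4886)
  i=3: -0.0801·-0.2728 − -3.0183·0.8268 = +2.5173 (running +4.0059)
  i=4: -3.0183·-2.3278 − -3.0354·-0.2728 = +6.1979 (running +10.2038)
  i=5: -3.0354·-3.2581 − -2.2222·-2.3278 = +4.7167 (running +14.9205)
  i=6: -2.2222·-3.8666 − -1.0348·-3.2581 = +5.2207 (running +20.1412)
  i=7: -1.0348·-3.0224 − 0.1255·-3.8666 = +3.6128 (running +23.7540)
  i=8: 0.1255·-0.3323 − 0.9655·-3.0224 = +2.8765 (running +26.6305)
Area = |Σ|/2 = |26.6305|/2 = 13.3153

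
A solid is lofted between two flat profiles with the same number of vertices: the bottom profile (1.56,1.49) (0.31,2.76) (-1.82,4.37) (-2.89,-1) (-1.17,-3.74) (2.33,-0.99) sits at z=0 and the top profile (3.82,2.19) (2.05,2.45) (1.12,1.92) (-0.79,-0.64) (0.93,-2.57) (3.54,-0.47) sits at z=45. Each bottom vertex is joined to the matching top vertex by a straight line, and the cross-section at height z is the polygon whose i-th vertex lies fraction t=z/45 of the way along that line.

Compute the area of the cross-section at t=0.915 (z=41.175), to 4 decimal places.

Cross-section at t=0.915: each vertex is (1-t)·p0[i] + t·p1[i].
  v1: (1-0.915)·(1.56,1.49) + 0.915·(3.82,2.19) = (3.6279,2.1305)
  v2: (1-0.915)·(0.31,2.76) + 0.915·(2.05,2.45) = (1.9021,2.4764)
  v3: (1-0.915)·(-1.82,4.37) + 0.915·(1.12,1.92) = (0.8701,2.1282)
  v4: (1-0.915)·(-2.89,-1) + 0.915·(-0.79,-0.64) = (-0.9685,-0.6706)
  v5: (1-0.915)·(-1.17,-3.74) + 0.915·(0.93,-2.57) = (0.7515,-2.6694)
  v6: (1-0.915)·(2.33,-0.99) + 0.915·(3.54,-0.47) = (3.4371,-0.5142)
Shoelace sum Σ(x_i·y_{i+1} − x_{i+1}·y_i):
  i=1: 3.6279·2.4764 − 1.9021·2.1305 = +4.9315 (running +4.9315)
  i=2: 1.9021·2.1282 − 0.8701·2.4764 = +1.8935 (running +6.8250)
  i=3: 0.8701·-0.6706 − -0.9685·2.1282 = +1.4777 (running +8.3027)
  i=4: -0.9685·-2.6694 − 0.7515·-0.6706 = +3.0893 (running +11.3920)
  i=5: 0.7515·-0.5142 − 3.4371·-2.6694 = +8.7889 (running +20.1809)
  i=6: 3.4371·2.1305 − 3.6279·-0.5142 = +9.1883 (running +29.3692)
Area = |Σ|/2 = |29.3692|/2 = 14.6846

Area at t=0.915: 14.6846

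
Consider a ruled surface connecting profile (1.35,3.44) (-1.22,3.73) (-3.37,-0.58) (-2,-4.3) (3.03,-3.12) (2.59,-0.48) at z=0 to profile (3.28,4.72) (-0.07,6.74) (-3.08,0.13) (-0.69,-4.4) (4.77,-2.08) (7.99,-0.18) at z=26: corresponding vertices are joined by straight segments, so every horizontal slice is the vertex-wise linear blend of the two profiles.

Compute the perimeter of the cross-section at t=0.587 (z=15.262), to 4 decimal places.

Perimeter at t=0.587: 28.1330

Cross-section at t=0.587: each vertex is (1-t)·p0[i] + t·p1[i].
  v1: (1-0.587)·(1.35,3.44) + 0.587·(3.28,4.72) = (2.4829,4.1914)
  v2: (1-0.587)·(-1.22,3.73) + 0.587·(-0.07,6.74) = (-0.5450,5.4969)
  v3: (1-0.587)·(-3.37,-0.58) + 0.587·(-3.08,0.13) = (-3.1998,-0.1632)
  v4: (1-0.587)·(-2,-4.3) + 0.587·(-0.69,-4.4) = (-1.2310,-4.3587)
  v5: (1-0.587)·(3.03,-3.12) + 0.587·(4.77,-2.08) = (4.0514,-2.5095)
  v6: (1-0.587)·(2.59,-0.48) + 0.587·(7.99,-0.18) = (5.7598,-0.3039)
Perimeter = Σ |v_{i+1} − v_i|:
  edge 1→2: √(-3.0279² + 1.3055²) = 3.2973 (running 3.2973)
  edge 2→3: √(-2.6548² + -5.6601²) = 6.2518 (running 9.5491)
  edge 3→4: √(1.9687² + -4.1955²) = 4.6344 (running 14.1835)
  edge 4→5: √(5.2824² + 1.8492²) = 5.5967 (running 19.7803)
  edge 5→6: √(1.7084² + 2.2056²) = 2.7899 (running 22.5701)
  edge 6→1: √(-3.2769² + 4.4953²) = 5.5629 (running 28.1330)
Perimeter = 28.1330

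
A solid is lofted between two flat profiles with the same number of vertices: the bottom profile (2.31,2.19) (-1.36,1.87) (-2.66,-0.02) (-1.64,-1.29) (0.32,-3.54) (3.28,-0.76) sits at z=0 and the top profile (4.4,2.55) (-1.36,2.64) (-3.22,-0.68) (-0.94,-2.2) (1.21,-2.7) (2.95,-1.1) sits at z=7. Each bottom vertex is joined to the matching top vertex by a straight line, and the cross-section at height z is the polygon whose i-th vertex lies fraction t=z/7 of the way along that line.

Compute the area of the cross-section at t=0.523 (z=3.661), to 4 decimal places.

Cross-section at t=0.523: each vertex is (1-t)·p0[i] + t·p1[i].
  v1: (1-0.523)·(2.31,2.19) + 0.523·(4.4,2.55) = (3.4031,2.3783)
  v2: (1-0.523)·(-1.36,1.87) + 0.523·(-1.36,2.64) = (-1.3600,2.2727)
  v3: (1-0.523)·(-2.66,-0.02) + 0.523·(-3.22,-0.68) = (-2.9529,-0.3652)
  v4: (1-0.523)·(-1.64,-1.29) + 0.523·(-0.94,-2.2) = (-1.2739,-1.7659)
  v5: (1-0.523)·(0.32,-3.54) + 0.523·(1.21,-2.7) = (0.7855,-3.1007)
  v6: (1-0.523)·(3.28,-0.76) + 0.523·(2.95,-1.1) = (3.1074,-0.9378)
Shoelace sum Σ(x_i·y_{i+1} − x_{i+1}·y_i):
  i=1: 3.4031·2.2727 − -1.3600·2.3783 = +10.9687 (running +10.9687)
  i=2: -1.3600·-0.3652 − -2.9529·2.2727 = +7.2077 (running +18.1763)
  i=3: -2.9529·-1.7659 − -1.2739·-0.3652 = +4.7494 (running +22.9257)
  i=4: -1.2739·-3.1007 − 0.7855·-1.7659 = +5.3370 (running +28.2628)
  i=5: 0.7855·-0.9378 − 3.1074·-3.1007 = +8.8985 (running +37.1612)
  i=6: 3.1074·2.3783 − 3.4031·-0.9378 = +10.5818 (running +47.7430)
Area = |Σ|/2 = |47.7430|/2 = 23.8715

Area at t=0.523: 23.8715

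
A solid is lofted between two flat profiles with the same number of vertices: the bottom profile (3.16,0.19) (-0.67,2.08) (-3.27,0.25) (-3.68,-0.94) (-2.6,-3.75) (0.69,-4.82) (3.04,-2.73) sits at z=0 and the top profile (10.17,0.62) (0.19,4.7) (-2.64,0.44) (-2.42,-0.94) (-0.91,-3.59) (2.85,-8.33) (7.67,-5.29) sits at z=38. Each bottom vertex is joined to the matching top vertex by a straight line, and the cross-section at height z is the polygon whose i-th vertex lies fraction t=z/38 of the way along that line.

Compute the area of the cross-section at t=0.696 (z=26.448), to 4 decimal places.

Cross-section at t=0.696: each vertex is (1-t)·p0[i] + t·p1[i].
  v1: (1-0.696)·(3.16,0.19) + 0.696·(10.17,0.62) = (8.0390,0.4893)
  v2: (1-0.696)·(-0.67,2.08) + 0.696·(0.19,4.7) = (-0.0714,3.9035)
  v3: (1-0.696)·(-3.27,0.25) + 0.696·(-2.64,0.44) = (-2.8315,0.3822)
  v4: (1-0.696)·(-3.68,-0.94) + 0.696·(-2.42,-0.94) = (-2.8030,-0.9400)
  v5: (1-0.696)·(-2.6,-3.75) + 0.696·(-0.91,-3.59) = (-1.4238,-3.6386)
  v6: (1-0.696)·(0.69,-4.82) + 0.696·(2.85,-8.33) = (2.1934,-7.2630)
  v7: (1-0.696)·(3.04,-2.73) + 0.696·(7.67,-5.29) = (6.2625,-4.5118)
Shoelace sum Σ(x_i·y_{i+1} − x_{i+1}·y_i):
  i=1: 8.0390·3.9035 − -0.0714·0.4893 = +31.4152 (running +31.4152)
  i=2: -0.0714·0.3822 − -2.8315·3.9035 = +11.0256 (running +42.4408)
  i=3: -2.8315·-0.9400 − -2.8030·0.3822 = +3.7331 (running +46.1738)
  i=4: -2.8030·-3.6386 − -1.4238·-0.9400 = +8.8609 (running +55.0348)
  i=5: -1.4238·-7.2630 − 2.1934·-3.6386 = +18.3216 (running +73.3563)
  i=6: 2.1934·-4.5118 − 6.2625·-7.2630 = +35.5882 (running +108.9446)
  i=7: 6.2625·0.4893 − 8.0390·-4.5118 = +39.3340 (running +148.2785)
Area = |Σ|/2 = |148.2785|/2 = 74.1393

Area at t=0.696: 74.1393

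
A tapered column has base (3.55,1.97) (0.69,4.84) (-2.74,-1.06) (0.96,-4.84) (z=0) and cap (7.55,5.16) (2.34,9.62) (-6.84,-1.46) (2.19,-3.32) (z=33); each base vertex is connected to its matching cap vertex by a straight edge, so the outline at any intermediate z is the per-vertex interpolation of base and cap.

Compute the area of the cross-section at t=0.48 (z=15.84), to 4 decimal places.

Area at t=0.48: 57.3873

Cross-section at t=0.48: each vertex is (1-t)·p0[i] + t·p1[i].
  v1: (1-0.48)·(3.55,1.97) + 0.48·(7.55,5.16) = (5.4700,3.5012)
  v2: (1-0.48)·(0.69,4.84) + 0.48·(2.34,9.62) = (1.4820,7.1344)
  v3: (1-0.48)·(-2.74,-1.06) + 0.48·(-6.84,-1.46) = (-4.7080,-1.2520)
  v4: (1-0.48)·(0.96,-4.84) + 0.48·(2.19,-3.32) = (1.5504,-4.1104)
Shoelace sum Σ(x_i·y_{i+1} − x_{i+1}·y_i):
  i=1: 5.4700·7.1344 − 1.4820·3.5012 = +33.8364 (running +33.8364)
  i=2: 1.4820·-1.2520 − -4.7080·7.1344 = +31.7333 (running +65.5697)
  i=3: -4.7080·-4.1104 − 1.5504·-1.2520 = +21.2929 (running +86.8625)
  i=4: 1.5504·3.5012 − 5.4700·-4.1104 = +27.9121 (running +114.7747)
Area = |Σ|/2 = |114.7747|/2 = 57.3873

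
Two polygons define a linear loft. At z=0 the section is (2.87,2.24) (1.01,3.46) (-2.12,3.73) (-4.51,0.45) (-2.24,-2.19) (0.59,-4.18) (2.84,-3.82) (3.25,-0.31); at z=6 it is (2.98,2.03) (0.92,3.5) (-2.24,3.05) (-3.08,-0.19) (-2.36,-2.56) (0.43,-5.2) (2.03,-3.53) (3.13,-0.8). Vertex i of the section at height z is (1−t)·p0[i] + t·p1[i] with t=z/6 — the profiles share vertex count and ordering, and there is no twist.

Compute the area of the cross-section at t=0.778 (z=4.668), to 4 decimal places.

Area at t=0.778: 39.4414

Cross-section at t=0.778: each vertex is (1-t)·p0[i] + t·p1[i].
  v1: (1-0.778)·(2.87,2.24) + 0.778·(2.98,2.03) = (2.9556,2.0766)
  v2: (1-0.778)·(1.01,3.46) + 0.778·(0.92,3.5) = (0.9400,3.4911)
  v3: (1-0.778)·(-2.12,3.73) + 0.778·(-2.24,3.05) = (-2.2134,3.2010)
  v4: (1-0.778)·(-4.51,0.45) + 0.778·(-3.08,-0.19) = (-3.3975,-0.0479)
  v5: (1-0.778)·(-2.24,-2.19) + 0.778·(-2.36,-2.56) = (-2.3334,-2.4779)
  v6: (1-0.778)·(0.59,-4.18) + 0.778·(0.43,-5.2) = (0.4655,-4.9736)
  v7: (1-0.778)·(2.84,-3.82) + 0.778·(2.03,-3.53) = (2.2098,-3.5944)
  v8: (1-0.778)·(3.25,-0.31) + 0.778·(3.13,-0.8) = (3.1566,-0.6912)
Shoelace sum Σ(x_i·y_{i+1} − x_{i+1}·y_i):
  i=1: 2.9556·3.4911 − 0.9400·2.0766 = +8.3663 (running +8.3663)
  i=2: 0.9400·3.2010 − -2.2134·3.4911 = +10.7359 (running +19.1022)
  i=3: -2.2134·-0.0479 − -3.3975·3.2010 = +10.9812 (running +30.0834)
  i=4: -3.3975·-2.4779 − -2.3334·-0.0479 = +8.3066 (running +38.3901)
  i=5: -2.3334·-4.9736 − 0.4655·-2.4779 = +12.7586 (running +51.1487)
  i=6: 0.4655·-3.5944 − 2.2098·-4.9736 = +9.3174 (running +60.4661)
  i=7: 2.2098·-0.6912 − 3.1566·-3.5944 = +9.8187 (running +70.2848)
  i=8: 3.1566·2.0766 − 2.9556·-0.6912 = +8.5981 (running +78.8829)
Area = |Σ|/2 = |78.8829|/2 = 39.4414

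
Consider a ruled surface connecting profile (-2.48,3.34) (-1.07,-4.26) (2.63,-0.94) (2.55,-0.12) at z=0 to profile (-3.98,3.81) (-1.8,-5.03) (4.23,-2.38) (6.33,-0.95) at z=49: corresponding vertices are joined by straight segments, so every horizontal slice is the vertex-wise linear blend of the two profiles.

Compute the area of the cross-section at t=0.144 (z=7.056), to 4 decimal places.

Cross-section at t=0.144: each vertex is (1-t)·p0[i] + t·p1[i].
  v1: (1-0.144)·(-2.48,3.34) + 0.144·(-3.98,3.81) = (-2.6960,3.4077)
  v2: (1-0.144)·(-1.07,-4.26) + 0.144·(-1.8,-5.03) = (-1.1751,-4.3709)
  v3: (1-0.144)·(2.63,-0.94) + 0.144·(4.23,-2.38) = (2.8604,-1.1474)
  v4: (1-0.144)·(2.55,-0.12) + 0.144·(6.33,-0.95) = (3.0943,-0.2395)
Shoelace sum Σ(x_i·y_{i+1} − x_{i+1}·y_i):
  i=1: -2.6960·-4.3709 − -1.1751·3.4077 = +15.7883 (running +15.7883)
  i=2: -1.1751·-1.1474 − 2.8604·-4.3709 = +13.8508 (running +29.6391)
  i=3: 2.8604·-0.2395 − 3.0943·-1.1474 = +2.8652 (running +32.5043)
  i=4: 3.0943·3.4077 − -2.6960·-0.2395 = +9.8987 (running +42.4030)
Area = |Σ|/2 = |42.4030|/2 = 21.2015

Area at t=0.144: 21.2015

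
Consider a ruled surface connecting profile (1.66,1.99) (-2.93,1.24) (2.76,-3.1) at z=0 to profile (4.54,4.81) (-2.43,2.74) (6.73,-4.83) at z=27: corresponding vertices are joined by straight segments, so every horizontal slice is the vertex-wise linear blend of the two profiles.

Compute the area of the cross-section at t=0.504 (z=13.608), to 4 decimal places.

Area at t=0.504: 22.5397

Cross-section at t=0.504: each vertex is (1-t)·p0[i] + t·p1[i].
  v1: (1-0.504)·(1.66,1.99) + 0.504·(4.54,4.81) = (3.1115,3.4113)
  v2: (1-0.504)·(-2.93,1.24) + 0.504·(-2.43,2.74) = (-2.6780,1.9960)
  v3: (1-0.504)·(2.76,-3.1) + 0.504·(6.73,-4.83) = (4.7609,-3.9719)
Shoelace sum Σ(x_i·y_{i+1} − x_{i+1}·y_i):
  i=1: 3.1115·1.9960 − -2.6780·3.4113 = +15.3460 (running +15.3460)
  i=2: -2.6780·-3.9719 − 4.7609·1.9960 = +1.1341 (running +16.4801)
  i=3: 4.7609·3.4113 − 3.1115·-3.9719 = +28.5994 (running +45.0795)
Area = |Σ|/2 = |45.0795|/2 = 22.5397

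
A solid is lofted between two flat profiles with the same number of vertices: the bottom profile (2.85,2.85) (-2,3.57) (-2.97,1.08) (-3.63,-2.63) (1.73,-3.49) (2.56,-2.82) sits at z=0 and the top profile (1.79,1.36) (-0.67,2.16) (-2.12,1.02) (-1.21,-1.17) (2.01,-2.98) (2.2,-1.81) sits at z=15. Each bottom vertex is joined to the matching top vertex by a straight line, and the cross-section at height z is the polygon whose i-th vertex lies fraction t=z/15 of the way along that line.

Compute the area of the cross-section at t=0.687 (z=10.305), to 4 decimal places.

Cross-section at t=0.687: each vertex is (1-t)·p0[i] + t·p1[i].
  v1: (1-0.687)·(2.85,2.85) + 0.687·(1.79,1.36) = (2.1218,1.8264)
  v2: (1-0.687)·(-2,3.57) + 0.687·(-0.67,2.16) = (-1.0863,2.6013)
  v3: (1-0.687)·(-2.97,1.08) + 0.687·(-2.12,1.02) = (-2.3861,1.0388)
  v4: (1-0.687)·(-3.63,-2.63) + 0.687·(-1.21,-1.17) = (-1.9675,-1.6270)
  v5: (1-0.687)·(1.73,-3.49) + 0.687·(2.01,-2.98) = (1.9224,-3.1396)
  v6: (1-0.687)·(2.56,-2.82) + 0.687·(2.2,-1.81) = (2.3127,-2.1261)
Shoelace sum Σ(x_i·y_{i+1} − x_{i+1}·y_i):
  i=1: 2.1218·2.6013 − -1.0863·1.8264 = +7.5034 (running +7.5034)
  i=2: -1.0863·1.0388 − -2.3861·2.6013 = +5.0785 (running +12.5819)
  i=3: -2.3861·-1.6270 − -1.9675·1.0388 = +5.9258 (running +18.5077)
  i=4: -1.9675·-3.1396 − 1.9224·-1.6270 = +9.3047 (running +27.8125)
  i=5: 1.9224·-2.1261 − 2.3127·-3.1396 = +3.1738 (running +30.9862)
  i=6: 2.3127·1.8264 − 2.1218·-2.1261 = +8.7350 (running +39.7212)
Area = |Σ|/2 = |39.7212|/2 = 19.8606

Area at t=0.687: 19.8606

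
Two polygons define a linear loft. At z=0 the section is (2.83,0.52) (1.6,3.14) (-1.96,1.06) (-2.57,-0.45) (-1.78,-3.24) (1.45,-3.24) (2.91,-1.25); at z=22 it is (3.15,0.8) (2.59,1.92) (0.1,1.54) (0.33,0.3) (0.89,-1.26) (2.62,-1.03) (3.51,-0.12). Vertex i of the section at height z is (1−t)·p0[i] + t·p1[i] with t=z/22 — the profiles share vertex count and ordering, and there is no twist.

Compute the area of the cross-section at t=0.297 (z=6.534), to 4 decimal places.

Cross-section at t=0.297: each vertex is (1-t)·p0[i] + t·p1[i].
  v1: (1-0.297)·(2.83,0.52) + 0.297·(3.15,0.8) = (2.9250,0.6032)
  v2: (1-0.297)·(1.6,3.14) + 0.297·(2.59,1.92) = (1.8940,2.7777)
  v3: (1-0.297)·(-1.96,1.06) + 0.297·(0.1,1.54) = (-1.3482,1.2026)
  v4: (1-0.297)·(-2.57,-0.45) + 0.297·(0.33,0.3) = (-1.7087,-0.2273)
  v5: (1-0.297)·(-1.78,-3.24) + 0.297·(0.89,-1.26) = (-0.9870,-2.6519)
  v6: (1-0.297)·(1.45,-3.24) + 0.297·(2.62,-1.03) = (1.7975,-2.5836)
  v7: (1-0.297)·(2.91,-1.25) + 0.297·(3.51,-0.12) = (3.0882,-0.9144)
Shoelace sum Σ(x_i·y_{i+1} − x_{i+1}·y_i):
  i=1: 2.9250·2.7777 − 1.8940·0.6032 = +6.9824 (running +6.9824)
  i=2: 1.8940·1.2026 − -1.3482·2.7777 = +6.0225 (running +13.0048)
  i=3: -1.3482·-0.2273 − -1.7087·1.2026 = +2.3612 (running +15.3660)
  i=4: -1.7087·-2.6519 − -0.9870·-0.2273 = +4.3071 (running +19.6731)
  i=5: -0.9870·-2.5836 − 1.7975·-2.6519 = +7.3169 (running +26.9900)
  i=6: 1.7975·-0.9144 − 3.0882·-2.5836 = +6.3352 (running +33.3252)
  i=7: 3.0882·0.6032 − 2.9250·-0.9144 = +4.5373 (running +37.8625)
Area = |Σ|/2 = |37.8625|/2 = 18.9312

Area at t=0.297: 18.9312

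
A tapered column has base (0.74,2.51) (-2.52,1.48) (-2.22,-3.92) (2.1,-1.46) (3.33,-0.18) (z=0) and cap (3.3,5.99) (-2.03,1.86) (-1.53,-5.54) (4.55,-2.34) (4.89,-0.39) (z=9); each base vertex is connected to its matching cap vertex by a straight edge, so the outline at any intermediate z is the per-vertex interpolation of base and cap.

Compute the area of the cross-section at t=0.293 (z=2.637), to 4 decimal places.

Cross-section at t=0.293: each vertex is (1-t)·p0[i] + t·p1[i].
  v1: (1-0.293)·(0.74,2.51) + 0.293·(3.3,5.99) = (1.4901,3.5296)
  v2: (1-0.293)·(-2.52,1.48) + 0.293·(-2.03,1.86) = (-2.3764,1.5913)
  v3: (1-0.293)·(-2.22,-3.92) + 0.293·(-1.53,-5.54) = (-2.0178,-4.3947)
  v4: (1-0.293)·(2.1,-1.46) + 0.293·(4.55,-2.34) = (2.8178,-1.7178)
  v5: (1-0.293)·(3.33,-0.18) + 0.293·(4.89,-0.39) = (3.7871,-0.2415)
Shoelace sum Σ(x_i·y_{i+1} − x_{i+1}·y_i):
  i=1: 1.4901·1.5913 − -2.3764·3.5296 = +10.7592 (running +10.7592)
  i=2: -2.3764·-4.3947 − -2.0178·1.5913 = +13.6547 (running +24.4138)
  i=3: -2.0178·-1.7178 − 2.8178·-4.3947 = +15.8498 (running +40.2636)
  i=4: 2.8178·-0.2415 − 3.7871·-1.7178 = +5.8250 (running +46.0886)
  i=5: 3.7871·3.5296 − 1.4901·-0.2415 = +13.7269 (running +59.8156)
Area = |Σ|/2 = |59.8156|/2 = 29.9078

Area at t=0.293: 29.9078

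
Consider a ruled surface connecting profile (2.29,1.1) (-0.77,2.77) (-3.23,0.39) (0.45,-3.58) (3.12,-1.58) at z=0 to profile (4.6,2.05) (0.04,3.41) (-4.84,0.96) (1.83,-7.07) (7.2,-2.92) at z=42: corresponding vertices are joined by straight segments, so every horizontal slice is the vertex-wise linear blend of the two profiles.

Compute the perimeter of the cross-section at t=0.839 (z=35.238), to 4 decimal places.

Perimeter at t=0.839: 30.6632

Cross-section at t=0.839: each vertex is (1-t)·p0[i] + t·p1[i].
  v1: (1-0.839)·(2.29,1.1) + 0.839·(4.6,2.05) = (4.2281,1.8970)
  v2: (1-0.839)·(-0.77,2.77) + 0.839·(0.04,3.41) = (-0.0904,3.3070)
  v3: (1-0.839)·(-3.23,0.39) + 0.839·(-4.84,0.96) = (-4.5808,0.8682)
  v4: (1-0.839)·(0.45,-3.58) + 0.839·(1.83,-7.07) = (1.6078,-6.5081)
  v5: (1-0.839)·(3.12,-1.58) + 0.839·(7.2,-2.92) = (6.5431,-2.7043)
Perimeter = Σ |v_{i+1} − v_i|:
  edge 1→2: √(-4.3185² + 1.4099²) = 4.5428 (running 4.5428)
  edge 2→3: √(-4.4904² + -2.4387²) = 5.1099 (running 9.6527)
  edge 3→4: √(6.1886² + -7.3763²) = 9.6286 (running 19.2813)
  edge 4→5: √(4.9353² + 3.8039²) = 6.2311 (running 25.5124)
  edge 5→1: √(-2.3150² + 4.6013²) = 5.1509 (running 30.6632)
Perimeter = 30.6632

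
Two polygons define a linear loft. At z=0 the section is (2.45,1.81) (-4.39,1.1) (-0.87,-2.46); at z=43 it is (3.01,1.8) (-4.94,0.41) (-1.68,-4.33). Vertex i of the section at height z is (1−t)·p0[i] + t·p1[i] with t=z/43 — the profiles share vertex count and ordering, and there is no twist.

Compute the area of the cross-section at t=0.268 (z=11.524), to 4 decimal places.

Cross-section at t=0.268: each vertex is (1-t)·p0[i] + t·p1[i].
  v1: (1-0.268)·(2.45,1.81) + 0.268·(3.01,1.8) = (2.6001,1.8073)
  v2: (1-0.268)·(-4.39,1.1) + 0.268·(-4.94,0.41) = (-4.5374,0.9151)
  v3: (1-0.268)·(-0.87,-2.46) + 0.268·(-1.68,-4.33) = (-1.0871,-2.9612)
Shoelace sum Σ(x_i·y_{i+1} − x_{i+1}·y_i):
  i=1: 2.6001·0.9151 − -4.5374·1.8073 = +10.5798 (running +10.5798)
  i=2: -4.5374·-2.9612 − -1.0871·0.9151 = +14.4307 (running +25.0105)
  i=3: -1.0871·1.8073 − 2.6001·-2.9612 = +5.7346 (running +30.7451)
Area = |Σ|/2 = |30.7451|/2 = 15.3725

Area at t=0.268: 15.3725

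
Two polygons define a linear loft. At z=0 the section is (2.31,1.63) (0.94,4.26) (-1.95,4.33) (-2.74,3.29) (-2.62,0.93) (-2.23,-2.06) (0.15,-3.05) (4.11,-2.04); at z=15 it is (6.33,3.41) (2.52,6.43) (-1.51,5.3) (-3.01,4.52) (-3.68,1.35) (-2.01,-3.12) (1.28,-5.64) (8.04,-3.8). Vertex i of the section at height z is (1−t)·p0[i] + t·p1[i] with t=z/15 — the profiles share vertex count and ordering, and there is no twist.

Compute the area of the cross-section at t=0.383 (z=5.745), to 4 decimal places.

Cross-section at t=0.383: each vertex is (1-t)·p0[i] + t·p1[i].
  v1: (1-0.383)·(2.31,1.63) + 0.383·(6.33,3.41) = (3.8497,2.3117)
  v2: (1-0.383)·(0.94,4.26) + 0.383·(2.52,6.43) = (1.5451,5.0911)
  v3: (1-0.383)·(-1.95,4.33) + 0.383·(-1.51,5.3) = (-1.7815,4.7015)
  v4: (1-0.383)·(-2.74,3.29) + 0.383·(-3.01,4.52) = (-2.8434,3.7611)
  v5: (1-0.383)·(-2.62,0.93) + 0.383·(-3.68,1.35) = (-3.0260,1.0909)
  v6: (1-0.383)·(-2.23,-2.06) + 0.383·(-2.01,-3.12) = (-2.1457,-2.4660)
  v7: (1-0.383)·(0.15,-3.05) + 0.383·(1.28,-5.64) = (0.5828,-4.0420)
  v8: (1-0.383)·(4.11,-2.04) + 0.383·(8.04,-3.8) = (5.6152,-2.7141)
Shoelace sum Σ(x_i·y_{i+1} − x_{i+1}·y_i):
  i=1: 3.8497·5.0911 − 1.5451·2.3117 = +16.0271 (running +16.0271)
  i=2: 1.5451·4.7015 − -1.7815·5.0911 = +16.3342 (running +32.3613)
  i=3: -1.7815·3.7611 − -2.8434·4.7015 = +6.6680 (running +39.0293)
  i=4: -2.8434·1.0909 − -3.0260·3.7611 = +8.2792 (running +47.3085)
  i=5: -3.0260·-2.4660 − -2.1457·1.0909 = +9.8027 (running +57.1112)
  i=6: -2.1457·-4.0420 − 0.5828·-2.4660 = +10.1102 (running +67.2214)
  i=7: 0.5828·-2.7141 − 5.6152·-4.0420 = +21.1147 (running +88.3361)
  i=8: 5.6152·2.3117 − 3.8497·-2.7141 = +23.4291 (running +111.7652)
Area = |Σ|/2 = |111.7652|/2 = 55.8826

Area at t=0.383: 55.8826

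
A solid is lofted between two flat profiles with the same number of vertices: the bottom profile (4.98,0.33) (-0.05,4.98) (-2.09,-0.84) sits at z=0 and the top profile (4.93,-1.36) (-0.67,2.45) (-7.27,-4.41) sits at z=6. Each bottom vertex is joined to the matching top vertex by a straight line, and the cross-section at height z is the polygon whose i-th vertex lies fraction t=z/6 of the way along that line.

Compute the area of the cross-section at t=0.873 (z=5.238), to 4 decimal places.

Area at t=0.873: 30.3856

Cross-section at t=0.873: each vertex is (1-t)·p0[i] + t·p1[i].
  v1: (1-0.873)·(4.98,0.33) + 0.873·(4.93,-1.36) = (4.9364,-1.1454)
  v2: (1-0.873)·(-0.05,4.98) + 0.873·(-0.67,2.45) = (-0.5913,2.7713)
  v3: (1-0.873)·(-2.09,-0.84) + 0.873·(-7.27,-4.41) = (-6.6121,-3.9566)
Shoelace sum Σ(x_i·y_{i+1} − x_{i+1}·y_i):
  i=1: 4.9364·2.7713 − -0.5913·-1.1454 = +13.0029 (running +13.0029)
  i=2: -0.5913·-3.9566 − -6.6121·2.7713 = +20.6637 (running +33.6666)
  i=3: -6.6121·-1.1454 − 4.9364·-3.9566 = +27.1046 (running +60.7712)
Area = |Σ|/2 = |60.7712|/2 = 30.3856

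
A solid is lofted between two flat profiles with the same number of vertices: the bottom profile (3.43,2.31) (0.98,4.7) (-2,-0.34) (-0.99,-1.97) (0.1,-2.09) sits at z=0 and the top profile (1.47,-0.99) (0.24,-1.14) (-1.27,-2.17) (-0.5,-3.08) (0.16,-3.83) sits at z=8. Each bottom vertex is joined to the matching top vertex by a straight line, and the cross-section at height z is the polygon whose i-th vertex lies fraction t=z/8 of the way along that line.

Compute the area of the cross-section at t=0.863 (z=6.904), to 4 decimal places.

Cross-section at t=0.863: each vertex is (1-t)·p0[i] + t·p1[i].
  v1: (1-0.863)·(3.43,2.31) + 0.863·(1.47,-0.99) = (1.7385,-0.5379)
  v2: (1-0.863)·(0.98,4.7) + 0.863·(0.24,-1.14) = (0.3414,-0.3399)
  v3: (1-0.863)·(-2,-0.34) + 0.863·(-1.27,-2.17) = (-1.3700,-1.9193)
  v4: (1-0.863)·(-0.99,-1.97) + 0.863·(-0.5,-3.08) = (-0.5671,-2.9279)
  v5: (1-0.863)·(0.1,-2.09) + 0.863·(0.16,-3.83) = (0.1518,-3.5916)
Shoelace sum Σ(x_i·y_{i+1} − x_{i+1}·y_i):
  i=1: 1.7385·-0.3399 − 0.3414·-0.5379 = -0.4073 (running -0.4073)
  i=2: 0.3414·-1.9193 − -1.3700·-0.3399 = -1.1209 (running -1.5282)
  i=3: -1.3700·-2.9279 − -0.5671·-1.9193 = +2.9228 (running +1.3946)
  i=4: -0.5671·-3.5916 − 0.1518·-2.9279 = +2.4813 (running +3.8759)
  i=5: 0.1518·-0.5379 − 1.7385·-3.5916 = +6.1625 (running +10.0384)
Area = |Σ|/2 = |10.0384|/2 = 5.0192

Area at t=0.863: 5.0192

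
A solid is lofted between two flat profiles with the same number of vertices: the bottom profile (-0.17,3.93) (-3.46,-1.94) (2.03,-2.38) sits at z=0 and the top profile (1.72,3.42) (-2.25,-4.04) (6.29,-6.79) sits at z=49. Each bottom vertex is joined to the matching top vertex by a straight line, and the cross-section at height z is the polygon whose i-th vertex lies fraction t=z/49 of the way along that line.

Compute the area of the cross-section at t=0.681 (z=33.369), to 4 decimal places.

Cross-section at t=0.681: each vertex is (1-t)·p0[i] + t·p1[i].
  v1: (1-0.681)·(-0.17,3.93) + 0.681·(1.72,3.42) = (1.1171,3.5827)
  v2: (1-0.681)·(-3.46,-1.94) + 0.681·(-2.25,-4.04) = (-2.6360,-3.3701)
  v3: (1-0.681)·(2.03,-2.38) + 0.681·(6.29,-6.79) = (4.9311,-5.3832)
Shoelace sum Σ(x_i·y_{i+1} − x_{i+1}·y_i):
  i=1: 1.1171·-3.3701 − -2.6360·3.5827 = +5.6792 (running +5.6792)
  i=2: -2.6360·-5.3832 − 4.9311·-3.3701 = +30.8083 (running +36.4875)
  i=3: 4.9311·3.5827 − 1.1171·-5.3832 = +23.6800 (running +60.1675)
Area = |Σ|/2 = |60.1675|/2 = 30.0837

Area at t=0.681: 30.0837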